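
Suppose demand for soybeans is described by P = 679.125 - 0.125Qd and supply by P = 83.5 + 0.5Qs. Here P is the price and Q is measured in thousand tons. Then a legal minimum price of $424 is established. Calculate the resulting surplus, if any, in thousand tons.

0

Rearranging demand gives Qd = 5433 - 8P; rearranging supply gives Qs = 2P - 167. Without the control the market clears where 5433 - 8P = 2P - 167, i.e. P* = 560 and Q* = 953.
Since 424 is below P* = 560, the floor does not bind and the free-market outcome prevails.
Since the control does not bind, there is no surplus.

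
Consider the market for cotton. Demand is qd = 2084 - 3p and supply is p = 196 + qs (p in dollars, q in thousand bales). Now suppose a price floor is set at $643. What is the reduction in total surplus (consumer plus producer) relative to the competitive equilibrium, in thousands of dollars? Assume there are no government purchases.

Rearranging supply gives qs = p - 196. In a free market, 2084 - 3p = p - 196 gives the equilibrium p* = 570, q* = 374.
The floor of 643 is above the equilibrium price 570, so it binds.
At p = 643: qd = 2084 - 3·643 = 155 and qs = 643 - 196 = 447.
Quantity traded falls to 155. At q = 155 the demand price is (2084 - 155)/3 = 643 and the supply price is 196 + 155 = 351.
Deadweight loss = ½ · (643 - 351) · (374 - 155) = ½ · 292 · 219 = 31974.

31974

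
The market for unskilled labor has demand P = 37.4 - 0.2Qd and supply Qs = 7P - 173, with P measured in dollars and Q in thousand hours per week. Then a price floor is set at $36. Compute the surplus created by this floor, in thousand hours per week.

72

Rearranging demand gives Qd = 187 - 5P. Equilibrium: 187 - 5P = 7P - 173, so 360 = 12P and P* = 30, Q* = 37.
Since 36 > 30, the floor is binding.
At P = 36: Qd = 187 - 5·36 = 7 and Qs = 7·36 - 173 = 79.
Surplus = Qs - Qd = 79 - 7 = 72.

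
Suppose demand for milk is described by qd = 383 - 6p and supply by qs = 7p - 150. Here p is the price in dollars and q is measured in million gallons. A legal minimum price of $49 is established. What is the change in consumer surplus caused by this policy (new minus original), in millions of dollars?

-904

Without the control the market clears where 383 - 6p = 7p - 150, i.e. p* = 41 and q* = 137.
Since 49 > 41, the floor is binding.
At p = 49: qd = 383 - 6·49 = 89 and qs = 7·49 - 150 = 193.
Consumer surplus without the control is ½ · (383/6 - 41) · 137 = 18769/12.
With the floor, consumers buy 89 units at 49, so CS = ½ · (383/6 - 49) · 89 = 7921/12.
Change in consumer surplus = 7921/12 - 18769/12 = -904.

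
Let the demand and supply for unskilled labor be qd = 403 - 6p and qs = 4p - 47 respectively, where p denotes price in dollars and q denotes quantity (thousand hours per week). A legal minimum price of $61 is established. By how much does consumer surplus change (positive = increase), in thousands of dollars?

-1360

Without the control the market clears where 403 - 6p = 4p - 47, i.e. p* = 45 and q* = 133.
The floor of 61 is above the equilibrium price 45, so it binds.
At p = 61: qd = 403 - 6·61 = 37 and qs = 4·61 - 47 = 197.
Consumer surplus without the control is ½ · (403/6 - 45) · 133 = 17689/12.
With the floor, consumers buy 37 units at 61, so CS = ½ · (403/6 - 61) · 37 = 1369/12.
Change in consumer surplus = 1369/12 - 17689/12 = -1360.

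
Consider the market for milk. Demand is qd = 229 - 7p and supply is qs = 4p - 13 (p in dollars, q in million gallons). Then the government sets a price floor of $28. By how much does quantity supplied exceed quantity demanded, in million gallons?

66

Without the control the market clears where 229 - 7p = 4p - 13, i.e. p* = 22 and q* = 75.
The floor of 28 is above the equilibrium price 22, so it binds.
At p = 28: qd = 229 - 7·28 = 33 and qs = 4·28 - 13 = 99.
Surplus = qs - qd = 99 - 33 = 66.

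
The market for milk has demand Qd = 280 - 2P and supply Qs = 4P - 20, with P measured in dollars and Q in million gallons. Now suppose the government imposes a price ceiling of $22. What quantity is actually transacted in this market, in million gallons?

68

In a free market, 280 - 2P = 4P - 20 gives the equilibrium P* = 50, Q* = 180.
Because the ceiling (22) lies below the market-clearing price, it is binding.
At P = 22: Qd = 280 - 2·22 = 236 and Qs = 4·22 - 20 = 68.
The quantity actually transacted is the short side, supply: 68.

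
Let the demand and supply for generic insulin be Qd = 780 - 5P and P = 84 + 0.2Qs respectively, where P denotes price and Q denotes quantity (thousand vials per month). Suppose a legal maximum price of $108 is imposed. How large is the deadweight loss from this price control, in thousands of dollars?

Rearranging supply gives Qs = 5P - 420. In a free market, 780 - 5P = 5P - 420 gives the equilibrium P* = 120, Q* = 180.
Because the ceiling (108) lies below the market-clearing price, it is binding.
At P = 108: Qd = 780 - 5·108 = 240 and Qs = 5·108 - 420 = 120.
Quantity traded falls to 120. At Q = 120 the demand price is (780 - 120)/5 = 132 and the supply price is (420 + 120)/5 = 108.
Deadweight loss = ½ · (132 - 108) · (180 - 120) = ½ · 24 · 60 = 720.

720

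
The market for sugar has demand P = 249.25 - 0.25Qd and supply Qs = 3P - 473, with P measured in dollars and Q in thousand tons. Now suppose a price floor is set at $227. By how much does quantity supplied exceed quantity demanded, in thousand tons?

119

Rearranging demand gives Qd = 997 - 4P. Without the control the market clears where 997 - 4P = 3P - 473, i.e. P* = 210 and Q* = 157.
Since 227 > 210, the floor is binding.
At P = 227: Qd = 997 - 4·227 = 89 and Qs = 3·227 - 473 = 208.
Surplus = Qs - Qd = 208 - 89 = 119.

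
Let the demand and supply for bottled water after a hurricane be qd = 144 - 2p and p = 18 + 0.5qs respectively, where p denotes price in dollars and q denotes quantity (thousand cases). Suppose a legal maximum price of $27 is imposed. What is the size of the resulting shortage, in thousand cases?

72

Rearranging supply gives qs = 2p - 36. Equilibrium: 144 - 2p = 2p - 36, so 180 = 4p and p* = 45, q* = 54.
Because the ceiling (27) lies below the market-clearing price, it is binding.
At p = 27: qd = 144 - 2·27 = 90 and qs = 2·27 - 36 = 18.
Shortage = qd - qs = 90 - 18 = 72.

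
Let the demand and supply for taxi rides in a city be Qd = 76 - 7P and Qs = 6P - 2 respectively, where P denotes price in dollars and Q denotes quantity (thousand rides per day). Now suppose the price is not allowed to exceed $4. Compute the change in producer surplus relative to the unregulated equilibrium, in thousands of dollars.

-56

In a free market, 76 - 7P = 6P - 2 gives the equilibrium P* = 6, Q* = 34.
Because the ceiling (4) lies below the market-clearing price, it is binding.
At P = 4: Qd = 76 - 7·4 = 48 and Qs = 6·4 - 2 = 22.
Producer surplus without the control is ½ · (6 - 1/3) · 34 = 289/3.
With the ceiling, producers sell 22 units at 4, so PS = ½ · (4 - 1/3) · 22 = 121/3.
Change in producer surplus = 121/3 - 289/3 = -56.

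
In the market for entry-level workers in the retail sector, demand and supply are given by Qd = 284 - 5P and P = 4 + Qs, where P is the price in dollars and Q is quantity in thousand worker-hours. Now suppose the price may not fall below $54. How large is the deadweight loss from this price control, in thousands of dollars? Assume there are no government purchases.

540

Rearranging supply gives Qs = P - 4. Without the control the market clears where 284 - 5P = P - 4, i.e. P* = 48 and Q* = 44.
Because the floor (54) lies above the market-clearing price, it is binding.
At P = 54: Qd = 284 - 5·54 = 14 and Qs = 54 - 4 = 50.
Quantity traded falls to 14. At Q = 14 the demand price is (284 - 14)/5 = 54 and the supply price is 4 + 14 = 18.
Deadweight loss = ½ · (54 - 18) · (44 - 14) = ½ · 36 · 30 = 540.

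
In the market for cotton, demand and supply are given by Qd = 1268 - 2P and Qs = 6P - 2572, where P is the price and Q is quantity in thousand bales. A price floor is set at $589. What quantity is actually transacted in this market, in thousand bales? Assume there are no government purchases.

Equilibrium: 1268 - 2P = 6P - 2572, so 3840 = 8P and P* = 480, Q* = 308.
Because the floor (589) lies above the market-clearing price, it is binding.
At P = 589: Qd = 1268 - 2·589 = 90 and Qs = 6·589 - 2572 = 962.
The quantity actually transacted is the short side, demand: 90.

90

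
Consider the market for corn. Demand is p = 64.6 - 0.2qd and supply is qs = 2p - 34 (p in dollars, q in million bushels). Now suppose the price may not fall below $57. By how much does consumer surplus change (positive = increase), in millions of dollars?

Rearranging demand gives qd = 323 - 5p. Equilibrium: 323 - 5p = 2p - 34, so 357 = 7p and p* = 51, q* = 68.
Because the floor (57) lies above the market-clearing price, it is binding.
At p = 57: qd = 323 - 5·57 = 38 and qs = 2·57 - 34 = 80.
Consumer surplus without the control is ½ · (64.6 - 51) · 68 = 462.4.
With the floor, consumers buy 38 units at 57, so CS = ½ · (64.6 - 57) · 38 = 144.4.
Change in consumer surplus = 144.4 - 462.4 = -318.

-318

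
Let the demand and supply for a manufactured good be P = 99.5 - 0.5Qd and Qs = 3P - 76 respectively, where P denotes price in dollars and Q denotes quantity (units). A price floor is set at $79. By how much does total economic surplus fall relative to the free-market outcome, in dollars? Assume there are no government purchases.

Rearranging demand gives Qd = 199 - 2P. Setting quantity demanded equal to quantity supplied, 199 - 2P = 3P - 76, gives P* = 55 and Q* = 89.
Since 79 > 55, the floor is binding.
At P = 79: Qd = 199 - 2·79 = 41 and Qs = 3·79 - 76 = 161.
Quantity traded falls to 41. At Q = 41 the demand price is (199 - 41)/2 = 79 and the supply price is (76 + 41)/3 = 39.
Deadweight loss = ½ · (79 - 39) · (89 - 41) = ½ · 40 · 48 = 960.

960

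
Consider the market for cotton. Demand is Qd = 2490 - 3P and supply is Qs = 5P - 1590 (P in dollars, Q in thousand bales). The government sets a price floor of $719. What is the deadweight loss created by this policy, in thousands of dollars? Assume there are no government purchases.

Setting quantity demanded equal to quantity supplied, 2490 - 3P = 5P - 1590, gives P* = 510 and Q* = 960.
Because the floor (719) lies above the market-clearing price, it is binding.
At P = 719: Qd = 2490 - 3·719 = 333 and Qs = 5·719 - 1590 = 2005.
Quantity traded falls to 333. At Q = 333 the demand price is (2490 - 333)/3 = 719 and the supply price is (1590 + 333)/5 = 384.6.
Deadweight loss = ½ · (719 - 384.6) · (960 - 333) = ½ · 334.4 · 627 = 104834.4.

104834.4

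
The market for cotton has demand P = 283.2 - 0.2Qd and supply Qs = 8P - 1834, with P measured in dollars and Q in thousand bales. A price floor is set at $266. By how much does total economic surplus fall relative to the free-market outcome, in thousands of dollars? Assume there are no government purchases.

1040

Rearranging demand gives Qd = 1416 - 5P. Equilibrium: 1416 - 5P = 8P - 1834, so 3250 = 13P and P* = 250, Q* = 166.
Because the floor (266) lies above the market-clearing price, it is binding.
At P = 266: Qd = 1416 - 5·266 = 86 and Qs = 8·266 - 1834 = 294.
Quantity traded falls to 86. At Q = 86 the demand price is (1416 - 86)/5 = 266 and the supply price is (1834 + 86)/8 = 240.
Deadweight loss = ½ · (266 - 240) · (166 - 86) = ½ · 26 · 80 = 1040.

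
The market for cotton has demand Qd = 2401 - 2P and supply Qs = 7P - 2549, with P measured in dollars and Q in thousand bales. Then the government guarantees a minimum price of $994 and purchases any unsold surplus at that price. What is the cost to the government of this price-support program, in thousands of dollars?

3972024

Equilibrium: 2401 - 2P = 7P - 2549, so 4950 = 9P and P* = 550, Q* = 1301.
Because the floor (994) lies above the market-clearing price, it is binding.
At P = 994: Qd = 2401 - 2·994 = 413 and Qs = 7·994 - 2549 = 4409.
Surplus = Qs - Qd = 3996.
Government expenditure = surplus × support price = 3996 × 994 = 3972024.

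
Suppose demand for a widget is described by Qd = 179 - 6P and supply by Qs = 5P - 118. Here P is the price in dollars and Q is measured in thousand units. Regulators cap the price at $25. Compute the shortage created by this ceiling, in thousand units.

22

Equilibrium: 179 - 6P = 5P - 118, so 297 = 11P and P* = 27, Q* = 17.
Since 25 < 27, the ceiling is binding.
At P = 25: Qd = 179 - 6·25 = 29 and Qs = 5·25 - 118 = 7.
Shortage = Qd - Qs = 29 - 7 = 22.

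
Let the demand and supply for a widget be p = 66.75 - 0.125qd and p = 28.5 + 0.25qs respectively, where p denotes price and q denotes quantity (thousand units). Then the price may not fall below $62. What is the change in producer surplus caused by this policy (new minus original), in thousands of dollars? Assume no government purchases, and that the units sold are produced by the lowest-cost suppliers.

-208

Rearranging demand gives qd = 534 - 8p; rearranging supply gives qs = 4p - 114. Equilibrium: 534 - 8p = 4p - 114, so 648 = 12p and p* = 54, q* = 102.
The floor of 62 is above the equilibrium price 54, so it binds.
At p = 62: qd = 534 - 8·62 = 38 and qs = 4·62 - 114 = 134.
Producer surplus without the control is ½ · (54 - 28.5) · 102 = 1300.5.
With the floor, 38 units are sold at 62. The supply price at q = 38 is 38, so PS = ½ · [(62 - 28.5) + (62 - 38)] · 38 = 1092.5.
Change in producer surplus = 1092.5 - 1300.5 = -208.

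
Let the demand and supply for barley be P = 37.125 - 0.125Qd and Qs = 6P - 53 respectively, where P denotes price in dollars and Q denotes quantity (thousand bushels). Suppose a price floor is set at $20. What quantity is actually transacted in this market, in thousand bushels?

Rearranging demand gives Qd = 297 - 8P. Without the control the market clears where 297 - 8P = 6P - 53, i.e. P* = 25 and Q* = 97.
The floor of 20 is below the equilibrium price 25, so it is not binding; the market clears at P* = 25, Q* = 97.

97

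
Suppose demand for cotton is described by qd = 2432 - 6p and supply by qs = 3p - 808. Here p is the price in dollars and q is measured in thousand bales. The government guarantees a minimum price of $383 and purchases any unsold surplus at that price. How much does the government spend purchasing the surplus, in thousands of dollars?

79281

Equilibrium: 2432 - 6p = 3p - 808, so 3240 = 9p and p* = 360, q* = 272.
The floor of 383 is above the equilibrium price 360, so it binds.
At p = 383: qd = 2432 - 6·383 = 134 and qs = 3·383 - 808 = 341.
Surplus = qs - qd = 207.
Government expenditure = surplus × support price = 207 × 383 = 79281.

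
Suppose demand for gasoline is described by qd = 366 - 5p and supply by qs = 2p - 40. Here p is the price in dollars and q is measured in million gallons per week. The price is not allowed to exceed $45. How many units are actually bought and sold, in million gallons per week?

Setting quantity demanded equal to quantity supplied, 366 - 5p = 2p - 40, gives p* = 58 and q* = 76.
Because the ceiling (45) lies below the market-clearing price, it is binding.
At p = 45: qd = 366 - 5·45 = 141 and qs = 2·45 - 40 = 50.
The quantity actually transacted is the short side, supply: 50.

50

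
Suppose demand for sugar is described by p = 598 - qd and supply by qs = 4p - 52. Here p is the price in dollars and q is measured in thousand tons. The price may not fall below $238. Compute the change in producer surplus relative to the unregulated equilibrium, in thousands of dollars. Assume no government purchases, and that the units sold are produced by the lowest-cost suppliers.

37422

Rearranging demand gives qd = 598 - p. Equilibrium: 598 - p = 4p - 52, so 650 = 5p and p* = 130, q* = 468.
Since 238 > 130, the floor is binding.
At p = 238: qd = 598 - 238 = 360 and qs = 4·238 - 52 = 900.
Producer surplus without the control is ½ · (130 - 13) · 468 = 27378.
With the floor, 360 units are sold at 238. The supply price at q = 360 is 103, so PS = ½ · [(238 - 13) + (238 - 103)] · 360 = 64800.
Change in producer surplus = 64800 - 27378 = 37422.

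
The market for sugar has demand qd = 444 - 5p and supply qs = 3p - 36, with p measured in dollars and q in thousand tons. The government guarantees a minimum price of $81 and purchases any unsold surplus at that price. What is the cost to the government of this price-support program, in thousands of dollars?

13608

Setting quantity demanded equal to quantity supplied, 444 - 5p = 3p - 36, gives p* = 60 and q* = 144.
Since 81 > 60, the floor is binding.
At p = 81: qd = 444 - 5·81 = 39 and qs = 3·81 - 36 = 207.
Surplus = qs - qd = 168.
Government expenditure = surplus × support price = 168 × 81 = 13608.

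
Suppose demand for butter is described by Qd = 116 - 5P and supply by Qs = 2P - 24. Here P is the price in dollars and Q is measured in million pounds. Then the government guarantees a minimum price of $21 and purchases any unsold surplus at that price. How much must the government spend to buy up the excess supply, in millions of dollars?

147

Equilibrium: 116 - 5P = 2P - 24, so 140 = 7P and P* = 20, Q* = 16.
The floor of 21 is above the equilibrium price 20, so it binds.
At P = 21: Qd = 116 - 5·21 = 11 and Qs = 2·21 - 24 = 18.
Surplus = Qs - Qd = 7.
Government expenditure = surplus × support price = 7 × 21 = 147.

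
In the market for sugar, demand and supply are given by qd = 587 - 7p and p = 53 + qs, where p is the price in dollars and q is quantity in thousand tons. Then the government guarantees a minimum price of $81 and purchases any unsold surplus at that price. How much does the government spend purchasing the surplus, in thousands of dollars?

648

Rearranging supply gives qs = p - 53. In a free market, 587 - 7p = p - 53 gives the equilibrium p* = 80, q* = 27.
Because the floor (81) lies above the market-clearing price, it is binding.
At p = 81: qd = 587 - 7·81 = 20 and qs = 81 - 53 = 28.
Surplus = qs - qd = 8.
Government expenditure = surplus × support price = 8 × 81 = 648.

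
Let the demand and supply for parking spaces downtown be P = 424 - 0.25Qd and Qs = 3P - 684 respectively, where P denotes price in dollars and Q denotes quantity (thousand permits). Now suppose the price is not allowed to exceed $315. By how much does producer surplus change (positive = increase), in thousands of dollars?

-7462.5

Rearranging demand gives Qd = 1696 - 4P. Without the control the market clears where 1696 - 4P = 3P - 684, i.e. P* = 340 and Q* = 336.
Since 315 < 340, the ceiling is binding.
At P = 315: Qd = 1696 - 4·315 = 436 and Qs = 3·315 - 684 = 261.
Producer surplus without the control is ½ · (340 - 228) · 336 = 18816.
With the ceiling, producers sell 261 units at 315, so PS = ½ · (315 - 228) · 261 = 11353.5.
Change in producer surplus = 11353.5 - 18816 = -7462.5.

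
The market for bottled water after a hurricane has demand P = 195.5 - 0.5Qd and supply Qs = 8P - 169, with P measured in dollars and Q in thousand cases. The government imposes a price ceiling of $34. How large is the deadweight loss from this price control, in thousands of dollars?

Rearranging demand gives Qd = 391 - 2P. Setting quantity demanded equal to quantity supplied, 391 - 2P = 8P - 169, gives P* = 56 and Q* = 279.
Because the ceiling (34) lies below the market-clearing price, it is binding.
At P = 34: Qd = 391 - 2·34 = 323 and Qs = 8·34 - 169 = 103.
Quantity traded falls to 103. At Q = 103 the demand price is (391 - 103)/2 = 144 and the supply price is (169 + 103)/8 = 34.
Deadweight loss = ½ · (144 - 34) · (279 - 103) = ½ · 110 · 176 = 9680.

9680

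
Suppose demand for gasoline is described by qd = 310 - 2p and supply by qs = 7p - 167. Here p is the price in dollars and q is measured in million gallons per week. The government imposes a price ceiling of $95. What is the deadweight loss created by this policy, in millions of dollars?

Setting quantity demanded equal to quantity supplied, 310 - 2p = 7p - 167, gives p* = 53 and q* = 204.
Since 95 is above p* = 53, the ceiling does not bind and the free-market outcome prevails.
Since the control does not bind, no trades are prevented and deadweight loss is zero.

0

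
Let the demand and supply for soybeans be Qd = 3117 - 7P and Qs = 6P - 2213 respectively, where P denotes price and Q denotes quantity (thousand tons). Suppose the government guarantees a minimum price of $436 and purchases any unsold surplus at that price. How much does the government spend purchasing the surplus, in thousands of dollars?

147368

Setting quantity demanded equal to quantity supplied, 3117 - 7P = 6P - 2213, gives P* = 410 and Q* = 247.
Since 436 > 410, the floor is binding.
At P = 436: Qd = 3117 - 7·436 = 65 and Qs = 6·436 - 2213 = 403.
Surplus = Qs - Qd = 338.
Government expenditure = surplus × support price = 338 × 436 = 147368.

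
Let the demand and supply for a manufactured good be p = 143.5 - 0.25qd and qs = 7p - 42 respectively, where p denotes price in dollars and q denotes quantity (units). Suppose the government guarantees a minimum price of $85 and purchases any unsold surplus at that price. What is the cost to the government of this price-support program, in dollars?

Rearranging demand gives qd = 574 - 4p. Equilibrium: 574 - 4p = 7p - 42, so 616 = 11p and p* = 56, q* = 350.
The floor of 85 is above the equilibrium price 56, so it binds.
At p = 85: qd = 574 - 4·85 = 234 and qs = 7·85 - 42 = 553.
Surplus = qs - qd = 319.
Government expenditure = surplus × support price = 319 × 85 = 27115.

27115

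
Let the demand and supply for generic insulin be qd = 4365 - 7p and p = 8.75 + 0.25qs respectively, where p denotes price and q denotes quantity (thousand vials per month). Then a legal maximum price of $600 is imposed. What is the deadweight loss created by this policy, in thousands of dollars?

Rearranging supply gives qs = 4p - 35. Without the control the market clears where 4365 - 7p = 4p - 35, i.e. p* = 400 and q* = 1565.
The ceiling of 600 is above the equilibrium price 400, so it is not binding; the market clears at p* = 400, q* = 1565.
Since the control does not bind, no trades are prevented and deadweight loss is zero.

0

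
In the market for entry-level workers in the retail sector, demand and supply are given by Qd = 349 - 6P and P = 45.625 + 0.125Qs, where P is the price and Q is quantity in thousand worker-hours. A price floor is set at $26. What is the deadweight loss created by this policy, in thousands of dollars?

Rearranging supply gives Qs = 8P - 365. Without the control the market clears where 349 - 6P = 8P - 365, i.e. P* = 51 and Q* = 43.
Since 26 is below P* = 51, the floor does not bind and the free-market outcome prevails.
Since the control does not bind, no trades are prevented and deadweight loss is zero.

0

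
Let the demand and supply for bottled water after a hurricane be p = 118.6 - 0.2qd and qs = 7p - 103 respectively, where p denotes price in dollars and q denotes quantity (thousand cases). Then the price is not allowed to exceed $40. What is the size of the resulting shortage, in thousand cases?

Rearranging demand gives qd = 593 - 5p. Equilibrium: 593 - 5p = 7p - 103, so 696 = 12p and p* = 58, q* = 303.
The ceiling of 40 is below the equilibrium price 58, so it binds.
At p = 40: qd = 593 - 5·40 = 393 and qs = 7·40 - 103 = 177.
Shortage = qd - qs = 393 - 177 = 216.

216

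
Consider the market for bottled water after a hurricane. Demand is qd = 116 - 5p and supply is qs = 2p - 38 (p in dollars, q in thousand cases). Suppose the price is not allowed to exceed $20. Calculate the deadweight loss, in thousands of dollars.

5.6

Setting quantity demanded equal to quantity supplied, 116 - 5p = 2p - 38, gives p* = 22 and q* = 6.
Because the ceiling (20) lies below the market-clearing price, it is binding.
At p = 20: qd = 116 - 5·20 = 16 and qs = 2·20 - 38 = 2.
Quantity traded falls to 2. At q = 2 the demand price is (116 - 2)/5 = 22.8 and the supply price is (38 + 2)/2 = 20.
Deadweight loss = ½ · (22.8 - 20) · (6 - 2) = ½ · 2.8 · 4 = 5.6.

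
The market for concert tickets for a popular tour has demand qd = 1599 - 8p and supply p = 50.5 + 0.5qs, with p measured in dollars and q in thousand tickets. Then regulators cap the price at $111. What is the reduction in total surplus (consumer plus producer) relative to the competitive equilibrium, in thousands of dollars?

Rearranging supply gives qs = 2p - 101. Without the control the market clears where 1599 - 8p = 2p - 101, i.e. p* = 170 and q* = 239.
Since 111 < 170, the ceiling is binding.
At p = 111: qd = 1599 - 8·111 = 711 and qs = 2·111 - 101 = 121.
Quantity traded falls to 121. At q = 121 the demand price is (1599 - 121)/8 = 184.75 and the supply price is (101 + 121)/2 = 111.
Deadweight loss = ½ · (184.75 - 111) · (239 - 121) = ½ · 73.75 · 118 = 4351.25.

4351.25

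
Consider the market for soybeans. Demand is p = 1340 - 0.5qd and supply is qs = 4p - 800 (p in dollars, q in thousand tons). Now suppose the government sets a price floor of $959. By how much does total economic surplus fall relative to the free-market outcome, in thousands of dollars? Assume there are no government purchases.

215461.5

Rearranging demand gives qd = 2680 - 2p. In a free market, 2680 - 2p = 4p - 800 gives the equilibrium p* = 580, q* = 1520.
Because the floor (959) lies above the market-clearing price, it is binding.
At p = 959: qd = 2680 - 2·959 = 762 and qs = 4·959 - 800 = 3036.
Quantity traded falls to 762. At q = 762 the demand price is (2680 - 762)/2 = 959 and the supply price is (800 + 762)/4 = 390.5.
Deadweight loss = ½ · (959 - 390.5) · (1520 - 762) = ½ · 568.5 · 758 = 215461.5.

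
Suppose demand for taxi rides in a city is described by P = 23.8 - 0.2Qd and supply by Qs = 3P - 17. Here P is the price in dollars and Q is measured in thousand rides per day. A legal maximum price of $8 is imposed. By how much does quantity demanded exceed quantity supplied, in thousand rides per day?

Rearranging demand gives Qd = 119 - 5P. In a free market, 119 - 5P = 3P - 17 gives the equilibrium P* = 17, Q* = 34.
Since 8 < 17, the ceiling is binding.
At P = 8: Qd = 119 - 5·8 = 79 and Qs = 3·8 - 17 = 7.
Shortage = Qd - Qs = 79 - 7 = 72.

72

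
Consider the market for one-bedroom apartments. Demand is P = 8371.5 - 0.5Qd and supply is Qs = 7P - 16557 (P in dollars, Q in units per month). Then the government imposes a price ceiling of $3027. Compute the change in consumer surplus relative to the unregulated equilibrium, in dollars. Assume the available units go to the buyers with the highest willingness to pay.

-2431044.25

Rearranging demand gives Qd = 16743 - 2P. Without the control the market clears where 16743 - 2P = 7P - 16557, i.e. P* = 3700 and Q* = 9343.
Since 3027 < 3700, the ceiling is binding.
At P = 3027: Qd = 16743 - 2·3027 = 10689 and Qs = 7·3027 - 16557 = 4632.
Consumer surplus without the control is ½ · (8371.5 - 3700) · 9343 = 21822912.25.
With the ceiling, 4632 units are sold at 3027 (assume they go to the highest-value buyers). The demand price at Q = 4632 is 6055.5, so CS = ½ · [(8371.5 - 3027) + (6055.5 - 3027)] · 4632 = 19391868.
Change in consumer surplus = 19391868 - 21822912.25 = -2431044.25.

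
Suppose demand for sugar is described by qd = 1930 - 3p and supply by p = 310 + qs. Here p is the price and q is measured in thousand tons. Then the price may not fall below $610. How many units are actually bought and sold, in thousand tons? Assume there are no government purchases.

100

Rearranging supply gives qs = p - 310. Equilibrium: 1930 - 3p = p - 310, so 2240 = 4p and p* = 560, q* = 250.
The floor of 610 is above the equilibrium price 560, so it binds.
At p = 610: qd = 1930 - 3·610 = 100 and qs = 610 - 310 = 300.
The quantity actually transacted is the short side, demand: 100.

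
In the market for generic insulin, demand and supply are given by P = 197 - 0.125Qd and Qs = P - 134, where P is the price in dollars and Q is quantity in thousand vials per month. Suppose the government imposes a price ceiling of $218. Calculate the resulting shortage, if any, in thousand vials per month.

0

Rearranging demand gives Qd = 1576 - 8P. Setting quantity demanded equal to quantity supplied, 1576 - 8P = P - 134, gives P* = 190 and Q* = 56.
Since 218 is above P* = 190, the ceiling does not bind and the free-market outcome prevails.
Since the control does not bind, there is no shortage.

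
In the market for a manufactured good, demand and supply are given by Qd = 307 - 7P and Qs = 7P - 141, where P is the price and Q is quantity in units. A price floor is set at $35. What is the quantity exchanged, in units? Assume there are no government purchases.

62

Without the control the market clears where 307 - 7P = 7P - 141, i.e. P* = 32 and Q* = 83.
Since 35 > 32, the floor is binding.
At P = 35: Qd = 307 - 7·35 = 62 and Qs = 7·35 - 141 = 104.
The quantity actually transacted is the short side, demand: 62.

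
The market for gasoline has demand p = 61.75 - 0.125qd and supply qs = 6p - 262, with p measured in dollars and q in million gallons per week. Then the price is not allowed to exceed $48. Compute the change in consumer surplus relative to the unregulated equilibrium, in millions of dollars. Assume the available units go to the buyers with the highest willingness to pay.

Rearranging demand gives qd = 494 - 8p. Without the control the market clears where 494 - 8p = 6p - 262, i.e. p* = 54 and q* = 62.
The ceiling of 48 is below the equilibrium price 54, so it binds.
At p = 48: qd = 494 - 8·48 = 110 and qs = 6·48 - 262 = 26.
Consumer surplus without the control is ½ · (61.75 - 54) · 62 = 240.25.
With the ceiling, 26 units are sold at 48 (assume they go to the highest-value buyers). The demand price at q = 26 is 58.5, so CS = ½ · [(61.75 - 48) + (58.5 - 48)] · 26 = 315.25.
Change in consumer surplus = 315.25 - 240.25 = 75.

75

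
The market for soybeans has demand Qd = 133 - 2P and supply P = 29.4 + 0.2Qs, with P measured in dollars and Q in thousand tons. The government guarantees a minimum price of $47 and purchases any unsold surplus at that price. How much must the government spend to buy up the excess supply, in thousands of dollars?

2303

Rearranging supply gives Qs = 5P - 147. Without the control the market clears where 133 - 2P = 5P - 147, i.e. P* = 40 and Q* = 53.
Since 47 > 40, the floor is binding.
At P = 47: Qd = 133 - 2·47 = 39 and Qs = 5·47 - 147 = 88.
Surplus = Qs - Qd = 49.
Government expenditure = surplus × support price = 49 × 47 = 2303.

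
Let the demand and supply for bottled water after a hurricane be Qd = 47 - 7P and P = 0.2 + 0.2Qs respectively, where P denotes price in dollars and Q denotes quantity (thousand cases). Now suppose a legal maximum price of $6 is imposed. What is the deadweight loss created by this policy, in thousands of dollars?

0

Rearranging supply gives Qs = 5P - 1. Equilibrium: 47 - 7P = 5P - 1, so 48 = 12P and P* = 4, Q* = 19.
Since 6 is above P* = 4, the ceiling does not bind and the free-market outcome prevails.
Since the control does not bind, no trades are prevented and deadweight loss is zero.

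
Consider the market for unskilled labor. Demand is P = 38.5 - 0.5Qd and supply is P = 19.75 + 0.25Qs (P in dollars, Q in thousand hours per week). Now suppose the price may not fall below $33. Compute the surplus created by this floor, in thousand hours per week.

42

Rearranging demand gives Qd = 77 - 2P; rearranging supply gives Qs = 4P - 79. Setting quantity demanded equal to quantity supplied, 77 - 2P = 4P - 79, gives P* = 26 and Q* = 25.
The floor of 33 is above the equilibrium price 26, so it binds.
At P = 33: Qd = 77 - 2·33 = 11 and Qs = 4·33 - 79 = 53.
Surplus = Qs - Qd = 53 - 11 = 42.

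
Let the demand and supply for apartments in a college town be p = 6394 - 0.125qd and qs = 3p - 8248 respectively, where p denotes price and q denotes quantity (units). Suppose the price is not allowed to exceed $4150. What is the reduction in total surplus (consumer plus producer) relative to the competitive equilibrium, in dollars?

Rearranging demand gives qd = 51152 - 8p. Equilibrium: 51152 - 8p = 3p - 8248, so 59400 = 11p and p* = 5400, q* = 7952.
The ceiling of 4150 is below the equilibrium price 5400, so it binds.
At p = 4150: qd = 51152 - 8·4150 = 17952 and qs = 3·4150 - 8248 = 4202.
Quantity traded falls to 4202. At q = 4202 the demand price is (51152 - 4202)/8 = 5868.75 and the supply price is (8248 + 4202)/3 = 4150.
Deadweight loss = ½ · (5868.75 - 4150) · (7952 - 4202) = ½ · 1718.75 · 3750 = 3222656.25.

3222656.25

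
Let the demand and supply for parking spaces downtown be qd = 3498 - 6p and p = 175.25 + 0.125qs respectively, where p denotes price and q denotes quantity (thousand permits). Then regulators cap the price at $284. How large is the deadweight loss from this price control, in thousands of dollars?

40656

Rearranging supply gives qs = 8p - 1402. In a free market, 3498 - 6p = 8p - 1402 gives the equilibrium p* = 350, q* = 1398.
Since 284 < 350, the ceiling is binding.
At p = 284: qd = 3498 - 6·284 = 1794 and qs = 8·284 - 1402 = 870.
Quantity traded falls to 870. At q = 870 the demand price is (3498 - 870)/6 = 438 and the supply price is (1402 + 870)/8 = 284.
Deadweight loss = ½ · (438 - 284) · (1398 - 870) = ½ · 154 · 528 = 40656.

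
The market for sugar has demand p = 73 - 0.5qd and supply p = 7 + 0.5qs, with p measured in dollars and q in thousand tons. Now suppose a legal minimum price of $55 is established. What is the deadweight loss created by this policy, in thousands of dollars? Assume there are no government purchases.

450

Rearranging demand gives qd = 146 - 2p; rearranging supply gives qs = 2p - 14. In a free market, 146 - 2p = 2p - 14 gives the equilibrium p* = 40, q* = 66.
The floor of 55 is above the equilibrium price 40, so it binds.
At p = 55: qd = 146 - 2·55 = 36 and qs = 2·55 - 14 = 96.
Quantity traded falls to 36. At q = 36 the demand price is (146 - 36)/2 = 55 and the supply price is (14 + 36)/2 = 25.
Deadweight loss = ½ · (55 - 25) · (66 - 36) = ½ · 30 · 30 = 450.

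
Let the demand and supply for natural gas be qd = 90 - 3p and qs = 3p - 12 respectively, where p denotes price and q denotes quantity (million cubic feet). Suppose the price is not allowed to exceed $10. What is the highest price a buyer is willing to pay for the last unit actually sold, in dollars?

24

Equilibrium: 90 - 3p = 3p - 12, so 102 = 6p and p* = 17, q* = 39.
Since 10 < 17, the ceiling is binding.
At p = 10: qd = 90 - 3·10 = 60 and qs = 3·10 - 12 = 18.
Only 18 units reach the market. On the demand curve, the marginal buyer's willingness to pay at q = 18 is (90 - 18)/3 = 24.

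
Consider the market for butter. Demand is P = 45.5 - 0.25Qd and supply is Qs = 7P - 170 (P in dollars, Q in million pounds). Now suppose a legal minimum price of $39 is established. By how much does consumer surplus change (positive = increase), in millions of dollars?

Rearranging demand gives Qd = 182 - 4P. Setting quantity demanded equal to quantity supplied, 182 - 4P = 7P - 170, gives P* = 32 and Q* = 54.
The floor of 39 is above the equilibrium price 32, so it binds.
At P = 39: Qd = 182 - 4·39 = 26 and Qs = 7·39 - 170 = 103.
Consumer surplus without the control is ½ · (45.5 - 32) · 54 = 364.5.
With the floor, consumers buy 26 units at 39, so CS = ½ · (45.5 - 39) · 26 = 84.5.
Change in consumer surplus = 84.5 - 364.5 = -280.

-280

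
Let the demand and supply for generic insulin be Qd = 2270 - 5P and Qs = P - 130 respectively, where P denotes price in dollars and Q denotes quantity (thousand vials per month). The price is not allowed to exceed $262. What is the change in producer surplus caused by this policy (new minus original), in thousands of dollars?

-27738

Equilibrium: 2270 - 5P = P - 130, so 2400 = 6P and P* = 400, Q* = 270.
Because the ceiling (262) lies below the market-clearing price, it is binding.
At P = 262: Qd = 2270 - 5·262 = 960 and Qs = 262 - 130 = 132.
Producer surplus without the control is ½ · (400 - 130) · 270 = 36450.
With the ceiling, producers sell 132 units at 262, so PS = ½ · (262 - 130) · 132 = 8712.
Change in producer surplus = 8712 - 36450 = -27738.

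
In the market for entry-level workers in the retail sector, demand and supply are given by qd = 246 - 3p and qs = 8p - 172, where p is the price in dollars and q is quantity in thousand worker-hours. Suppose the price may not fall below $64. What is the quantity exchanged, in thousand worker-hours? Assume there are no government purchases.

54

Setting quantity demanded equal to quantity supplied, 246 - 3p = 8p - 172, gives p* = 38 and q* = 132.
The floor of 64 is above the equilibrium price 38, so it binds.
At p = 64: qd = 246 - 3·64 = 54 and qs = 8·64 - 172 = 340.
The quantity actually transacted is the short side, demand: 54.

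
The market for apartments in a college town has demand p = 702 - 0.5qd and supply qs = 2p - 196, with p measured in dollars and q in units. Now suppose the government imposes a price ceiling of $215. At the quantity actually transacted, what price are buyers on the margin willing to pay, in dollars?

585

Rearranging demand gives qd = 1404 - 2p. In a free market, 1404 - 2p = 2p - 196 gives the equilibrium p* = 400, q* = 604.
The ceiling of 215 is below the equilibrium price 400, so it binds.
At p = 215: qd = 1404 - 2·215 = 974 and qs = 2·215 - 196 = 234.
Only 234 units reach the market. On the demand curve, the marginal buyer's willingness to pay at q = 234 is (1404 - 234)/2 = 585.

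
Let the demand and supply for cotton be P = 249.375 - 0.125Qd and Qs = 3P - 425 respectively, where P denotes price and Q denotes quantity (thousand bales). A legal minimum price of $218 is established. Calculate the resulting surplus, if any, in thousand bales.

0

Rearranging demand gives Qd = 1995 - 8P. Setting quantity demanded equal to quantity supplied, 1995 - 8P = 3P - 425, gives P* = 220 and Q* = 235.
The floor of 218 is below the equilibrium price 220, so it is not binding; the market clears at P* = 220, Q* = 235.
Since the control does not bind, there is no surplus.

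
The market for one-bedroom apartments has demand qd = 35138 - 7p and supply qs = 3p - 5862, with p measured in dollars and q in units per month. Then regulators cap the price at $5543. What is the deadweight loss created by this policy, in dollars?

Without the control the market clears where 35138 - 7p = 3p - 5862, i.e. p* = 4100 and q* = 6438.
Since 5543 is above p* = 4100, the ceiling does not bind and the free-market outcome prevails.
Since the control does not bind, no trades are prevented and deadweight loss is zero.

0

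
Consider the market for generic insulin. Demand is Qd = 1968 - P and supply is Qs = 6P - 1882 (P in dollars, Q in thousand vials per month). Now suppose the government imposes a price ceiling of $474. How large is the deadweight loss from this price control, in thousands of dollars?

121296

Setting quantity demanded equal to quantity supplied, 1968 - P = 6P - 1882, gives P* = 550 and Q* = 1418.
Because the ceiling (474) lies below the market-clearing price, it is binding.
At P = 474: Qd = 1968 - 474 = 1494 and Qs = 6·474 - 1882 = 962.
Quantity traded falls to 962. At Q = 962 the demand price is 1968 - 962 = 1006 and the supply price is (1882 + 962)/6 = 474.
Deadweight loss = ½ · (1006 - 474) · (1418 - 962) = ½ · 532 · 456 = 121296.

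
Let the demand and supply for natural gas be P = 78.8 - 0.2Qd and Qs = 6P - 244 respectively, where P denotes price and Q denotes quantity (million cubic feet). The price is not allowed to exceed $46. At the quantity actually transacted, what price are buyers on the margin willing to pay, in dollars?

Rearranging demand gives Qd = 394 - 5P. Setting quantity demanded equal to quantity supplied, 394 - 5P = 6P - 244, gives P* = 58 and Q* = 104.
Because the ceiling (46) lies below the market-clearing price, it is binding.
At P = 46: Qd = 394 - 5·46 = 164 and Qs = 6·46 - 244 = 32.
Only 32 units reach the market. On the demand curve, the marginal buyer's willingness to pay at Q = 32 is (394 - 32)/5 = 72.4.

72.4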